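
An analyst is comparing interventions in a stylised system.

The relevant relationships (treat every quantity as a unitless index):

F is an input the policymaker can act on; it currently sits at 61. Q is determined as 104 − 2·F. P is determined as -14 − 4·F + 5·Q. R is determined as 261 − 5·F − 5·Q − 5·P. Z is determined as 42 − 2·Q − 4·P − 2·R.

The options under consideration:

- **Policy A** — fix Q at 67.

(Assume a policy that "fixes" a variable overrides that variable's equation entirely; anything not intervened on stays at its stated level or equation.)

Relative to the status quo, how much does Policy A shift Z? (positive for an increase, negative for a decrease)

Baseline:
  F = 61
  Q = 104 − 2·61 = -18
  P = -14 − 4·61 + 5·(-18) = -348
  R = 261 − 5·61 − 5·(-18) − 5·(-348) = 1786
  Z = 42 − 2·(-18) − 4·(-348) − 2·1786 = -2102
Policy A (Q := 67):
  F = 61
  Q = 67
  P = -14 − 4·61 + 5·67 = 77
  R = 261 − 5·61 − 5·67 − 5·77 = -764
  Z = 42 − 2·67 − 4·77 − 2·(-764) = 1128
Change in Z: 1128 − (-2102) = 3230

3230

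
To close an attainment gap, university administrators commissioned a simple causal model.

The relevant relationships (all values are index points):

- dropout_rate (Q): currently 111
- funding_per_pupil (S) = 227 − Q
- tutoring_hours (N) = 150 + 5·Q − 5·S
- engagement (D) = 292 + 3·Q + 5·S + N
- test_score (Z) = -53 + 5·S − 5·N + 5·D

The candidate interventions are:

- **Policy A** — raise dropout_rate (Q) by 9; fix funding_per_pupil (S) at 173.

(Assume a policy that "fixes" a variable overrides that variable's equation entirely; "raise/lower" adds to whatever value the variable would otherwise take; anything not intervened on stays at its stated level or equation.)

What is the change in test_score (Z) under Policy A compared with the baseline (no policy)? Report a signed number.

Baseline:
  Q = 111
  S = 227 − 111 = 116
  N = 150 + 5·111 − 5·116 = 125
  D = 292 + 3·111 + 5·116 + 125 = 1330
  Z = -53 + 5·116 − 5·125 + 5·1330 = 6552
Policy A (Q + 9, S := 173):
  Q = 111 + 9 = 120
  S = 173
  N = 150 + 5·120 − 5·173 = -115
  D = 292 + 3·120 + 5·173 + (-115) = 1402
  Z = -53 + 5·173 − 5·(-115) + 5·1402 = 8397
Change in Z: 8397 − 6552 = 1845

1845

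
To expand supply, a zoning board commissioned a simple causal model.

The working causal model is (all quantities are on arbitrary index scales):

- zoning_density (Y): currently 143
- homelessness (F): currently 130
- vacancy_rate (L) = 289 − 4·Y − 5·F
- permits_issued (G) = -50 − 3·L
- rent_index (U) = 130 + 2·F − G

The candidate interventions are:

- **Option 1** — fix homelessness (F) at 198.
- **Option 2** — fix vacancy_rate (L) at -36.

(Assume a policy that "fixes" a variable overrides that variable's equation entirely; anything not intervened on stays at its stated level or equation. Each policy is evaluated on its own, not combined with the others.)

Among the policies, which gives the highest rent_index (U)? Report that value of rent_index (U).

332

Option 1 (F := 198):
  Y = 143
  F = 198
  L = 289 − 4·143 − 5·198 = -1273
  G = -50 − 3·(-1273) = 3769
  U = 130 + 2·198 − 3769 = -3243
Option 2 (L := -36):
  Y = 143
  F = 130
  L = -36
  G = -50 − 3·(-36) = 58
  U = 130 + 2·130 − 58 = 332
Comparing — Option 1: U=-3243, Option 2: U=332. Highest is 332 (Option 2).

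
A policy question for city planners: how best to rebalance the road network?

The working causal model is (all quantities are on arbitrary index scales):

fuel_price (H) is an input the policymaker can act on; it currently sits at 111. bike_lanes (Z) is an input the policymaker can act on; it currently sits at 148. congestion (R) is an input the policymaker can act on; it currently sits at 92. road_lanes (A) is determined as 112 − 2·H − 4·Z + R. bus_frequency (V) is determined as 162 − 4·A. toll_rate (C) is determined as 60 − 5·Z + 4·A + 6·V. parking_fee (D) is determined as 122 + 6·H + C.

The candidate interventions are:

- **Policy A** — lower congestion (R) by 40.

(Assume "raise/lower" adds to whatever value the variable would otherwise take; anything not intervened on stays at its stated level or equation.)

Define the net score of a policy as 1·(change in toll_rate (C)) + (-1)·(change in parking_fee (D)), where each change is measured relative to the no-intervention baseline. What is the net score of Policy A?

0

Baseline:
  H = 111
  Z = 148
  R = 92
  A = 112 − 2·111 − 4·148 + 92 = -610
  V = 162 − 4·(-610) = 2602
  C = 60 − 5·148 + 4·(-610) + 6·2602 = 12492
  D = 122 + 6·111 + 12492 = 13280
Policy A (R − 40):
  H = 111
  Z = 148
  R = 92 − 40 = 52
  A = 112 − 2·111 − 4·148 + 52 = -650
  V = 162 − 4·(-650) = 2762
  C = 60 − 5·148 + 4·(-650) + 6·2762 = 13292
  D = 122 + 6·111 + 13292 = 14080
ΔC = 13292 − 12492 = 800; ΔD = 14080 − 13280 = 800
Score = 1·800 + (-1)·800 = 0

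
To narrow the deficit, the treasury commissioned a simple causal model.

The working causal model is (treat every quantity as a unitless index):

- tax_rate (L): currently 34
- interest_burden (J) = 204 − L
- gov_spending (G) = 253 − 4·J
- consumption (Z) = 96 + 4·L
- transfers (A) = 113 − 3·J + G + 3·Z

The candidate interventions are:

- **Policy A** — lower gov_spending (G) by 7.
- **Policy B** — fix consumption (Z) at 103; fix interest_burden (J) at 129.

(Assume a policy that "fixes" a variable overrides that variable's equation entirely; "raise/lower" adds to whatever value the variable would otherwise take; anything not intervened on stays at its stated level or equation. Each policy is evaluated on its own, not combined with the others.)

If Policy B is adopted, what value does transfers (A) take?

-228

Policy B (Z := 103, J := 129):
  L = 34
  J = 129
  G = 253 − 4·129 = -263
  Z = 103
  A = 113 − 3·129 + (-263) + 3·103 = -228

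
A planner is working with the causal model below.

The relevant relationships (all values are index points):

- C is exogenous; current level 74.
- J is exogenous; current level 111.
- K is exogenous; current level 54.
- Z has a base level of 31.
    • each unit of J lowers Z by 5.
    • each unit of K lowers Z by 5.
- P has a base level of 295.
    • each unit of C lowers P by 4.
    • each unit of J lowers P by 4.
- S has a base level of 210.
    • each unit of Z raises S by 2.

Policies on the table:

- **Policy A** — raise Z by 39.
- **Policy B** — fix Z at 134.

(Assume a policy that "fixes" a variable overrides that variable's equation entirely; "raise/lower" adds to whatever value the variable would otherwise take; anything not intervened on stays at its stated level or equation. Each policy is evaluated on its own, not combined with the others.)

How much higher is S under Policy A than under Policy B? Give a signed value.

-1778

Policy A (Z + 39):
  J = 111
  K = 54
  Z = 31 − 5·111 − 5·54 (+39 from intervention) = -755
  S = 210 + 2·(-755) = -1300
Policy B (Z := 134):
  J = 111
  K = 54
  Z = 134
  S = 210 + 2·134 = 478
S: -1300 − 478 = -1778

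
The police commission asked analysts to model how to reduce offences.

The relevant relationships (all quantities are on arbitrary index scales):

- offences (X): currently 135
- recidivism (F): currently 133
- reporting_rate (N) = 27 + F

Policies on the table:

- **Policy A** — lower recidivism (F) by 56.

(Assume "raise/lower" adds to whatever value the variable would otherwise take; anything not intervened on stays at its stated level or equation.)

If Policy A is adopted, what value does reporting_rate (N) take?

104

Policy A (F − 56):
  F = 133 − 56 = 77
  N = 27 + 77 = 104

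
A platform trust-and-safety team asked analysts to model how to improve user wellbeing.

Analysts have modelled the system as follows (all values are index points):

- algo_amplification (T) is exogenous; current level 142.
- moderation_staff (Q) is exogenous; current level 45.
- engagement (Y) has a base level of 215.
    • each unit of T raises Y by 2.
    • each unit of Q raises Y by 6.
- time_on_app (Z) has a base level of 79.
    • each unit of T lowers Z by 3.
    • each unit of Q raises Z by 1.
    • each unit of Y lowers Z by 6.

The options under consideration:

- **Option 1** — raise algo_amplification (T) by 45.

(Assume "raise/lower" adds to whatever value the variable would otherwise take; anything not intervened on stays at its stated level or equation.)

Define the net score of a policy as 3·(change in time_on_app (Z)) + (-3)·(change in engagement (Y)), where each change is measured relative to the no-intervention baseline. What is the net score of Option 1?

-2295

Baseline:
  T = 142
  Q = 45
  Y = 215 + 2·142 + 6·45 = 769
  Z = 79 − 3·142 + 45 − 6·769 = -4916
Option 1 (T + 45):
  T = 142 + 45 = 187
  Q = 45
  Y = 215 + 2·187 + 6·45 = 859
  Z = 79 − 3·187 + 45 − 6·859 = -5591
ΔZ = -5591 − (-4916) = -675; ΔY = 859 − 769 = 90
Score = 3·(-675) + (-3)·90 = -2295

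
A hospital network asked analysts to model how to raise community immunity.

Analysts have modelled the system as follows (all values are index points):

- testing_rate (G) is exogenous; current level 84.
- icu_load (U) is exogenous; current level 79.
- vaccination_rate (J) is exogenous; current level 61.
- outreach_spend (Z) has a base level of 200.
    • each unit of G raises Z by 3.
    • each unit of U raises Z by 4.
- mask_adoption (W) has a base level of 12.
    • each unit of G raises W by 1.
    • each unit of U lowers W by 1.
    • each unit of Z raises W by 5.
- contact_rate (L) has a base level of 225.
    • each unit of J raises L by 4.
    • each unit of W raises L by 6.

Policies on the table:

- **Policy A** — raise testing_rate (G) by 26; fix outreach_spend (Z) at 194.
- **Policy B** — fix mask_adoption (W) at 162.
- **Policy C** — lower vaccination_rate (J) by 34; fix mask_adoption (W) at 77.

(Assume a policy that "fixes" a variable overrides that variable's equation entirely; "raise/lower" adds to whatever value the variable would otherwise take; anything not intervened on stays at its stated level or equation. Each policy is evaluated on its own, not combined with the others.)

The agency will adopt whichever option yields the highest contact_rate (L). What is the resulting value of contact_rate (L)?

Policy A (G + 26, Z := 194):
  G = 84 + 26 = 110
  U = 79
  J = 61
  Z = 194
  W = 12 + 110 − 79 + 5·194 = 1013
  L = 225 + 4·61 + 6·1013 = 6547
Policy B (W := 162):
  G = 84
  U = 79
  J = 61
  Z = 200 + 3·84 + 4·79 = 768
  W = 162
  L = 225 + 4·61 + 6·162 = 1441
Policy C (J − 34, W := 77):
  G = 84
  U = 79
  J = 61 − 34 = 27
  Z = 200 + 3·84 + 4·79 = 768
  W = 77
  L = 225 + 4·27 + 6·77 = 795
Comparing — Policy A: L=6547, Policy B: L=1441, Policy C: L=795. Highest is 6547 (Policy A).

6547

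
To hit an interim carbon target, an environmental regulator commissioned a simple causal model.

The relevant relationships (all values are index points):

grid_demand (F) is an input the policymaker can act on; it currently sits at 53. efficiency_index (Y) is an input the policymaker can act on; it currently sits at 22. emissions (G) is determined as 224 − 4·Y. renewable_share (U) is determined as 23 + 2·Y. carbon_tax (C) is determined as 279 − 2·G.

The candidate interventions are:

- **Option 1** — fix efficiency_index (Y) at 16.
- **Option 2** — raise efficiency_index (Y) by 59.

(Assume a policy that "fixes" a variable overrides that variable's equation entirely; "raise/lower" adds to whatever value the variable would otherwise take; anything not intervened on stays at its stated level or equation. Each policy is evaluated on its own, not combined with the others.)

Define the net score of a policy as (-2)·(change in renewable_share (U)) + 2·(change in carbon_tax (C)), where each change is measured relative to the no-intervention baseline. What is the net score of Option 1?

Baseline:
  Y = 22
  G = 224 − 4·22 = 136
  U = 23 + 2·22 = 67
  C = 279 − 2·136 = 7
Option 1 (Y := 16):
  Y = 16
  G = 224 − 4·16 = 160
  U = 23 + 2·16 = 55
  C = 279 − 2·160 = -41
ΔU = 55 − 67 = -12; ΔC = -41 − 7 = -48
Score = (-2)·(-12) + 2·(-48) = -72

-72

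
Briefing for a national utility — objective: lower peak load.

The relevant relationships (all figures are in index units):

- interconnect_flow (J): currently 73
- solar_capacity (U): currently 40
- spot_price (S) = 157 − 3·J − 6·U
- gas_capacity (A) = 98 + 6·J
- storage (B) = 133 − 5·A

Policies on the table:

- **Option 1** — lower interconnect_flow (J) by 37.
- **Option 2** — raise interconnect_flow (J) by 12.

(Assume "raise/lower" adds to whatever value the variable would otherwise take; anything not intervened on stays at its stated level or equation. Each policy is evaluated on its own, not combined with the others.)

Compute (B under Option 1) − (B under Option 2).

1470

Option 1 (J − 37):
  J = 73 − 37 = 36
  A = 98 + 6·36 = 314
  B = 133 − 5·314 = -1437
Option 2 (J + 12):
  J = 73 + 12 = 85
  A = 98 + 6·85 = 608
  B = 133 − 5·608 = -2907
B: -1437 − (-2907) = 1470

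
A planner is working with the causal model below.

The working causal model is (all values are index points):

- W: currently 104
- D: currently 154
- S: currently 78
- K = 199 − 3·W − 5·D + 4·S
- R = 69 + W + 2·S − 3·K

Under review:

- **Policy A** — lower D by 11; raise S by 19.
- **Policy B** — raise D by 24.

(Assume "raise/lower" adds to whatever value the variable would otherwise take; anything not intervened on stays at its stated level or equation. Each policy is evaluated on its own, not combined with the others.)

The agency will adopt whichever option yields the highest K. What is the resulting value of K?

-440

Policy A (D − 11, S + 19):
  W = 104
  D = 154 − 11 = 143
  S = 78 + 19 = 97
  K = 199 − 3·104 − 5·143 + 4·97 = -440
Policy B (D + 24):
  W = 104
  D = 154 + 24 = 178
  S = 78
  K = 199 − 3·104 − 5·178 + 4·78 = -691
Comparing — Policy A: K=-440, Policy B: K=-691. Highest is -440 (Policy A).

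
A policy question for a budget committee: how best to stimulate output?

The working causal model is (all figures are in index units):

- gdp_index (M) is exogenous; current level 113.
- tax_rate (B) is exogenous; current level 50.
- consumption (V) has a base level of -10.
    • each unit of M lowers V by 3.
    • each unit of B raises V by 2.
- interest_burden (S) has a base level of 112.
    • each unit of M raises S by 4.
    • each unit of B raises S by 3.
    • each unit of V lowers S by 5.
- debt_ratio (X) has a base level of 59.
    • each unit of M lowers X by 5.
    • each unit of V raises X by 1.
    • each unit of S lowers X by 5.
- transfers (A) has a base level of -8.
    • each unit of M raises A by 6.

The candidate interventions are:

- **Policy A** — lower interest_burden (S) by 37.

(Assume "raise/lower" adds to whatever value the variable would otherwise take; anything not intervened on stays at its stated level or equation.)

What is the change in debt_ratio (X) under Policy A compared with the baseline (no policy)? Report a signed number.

185

Baseline:
  M = 113
  B = 50
  V = -10 − 3·113 + 2·50 = -249
  S = 112 + 4·113 + 3·50 − 5·(-249) = 1959
  X = 59 − 5·113 + (-249) − 5·1959 = -10550
Policy A (S − 37):
  M = 113
  B = 50
  V = -10 − 3·113 + 2·50 = -249
  S = 112 + 4·113 + 3·50 − 5·(-249) (−37 from intervention) = 1922
  X = 59 − 5·113 + (-249) − 5·1922 = -10365
Change in X: -10365 − (-10550) = 185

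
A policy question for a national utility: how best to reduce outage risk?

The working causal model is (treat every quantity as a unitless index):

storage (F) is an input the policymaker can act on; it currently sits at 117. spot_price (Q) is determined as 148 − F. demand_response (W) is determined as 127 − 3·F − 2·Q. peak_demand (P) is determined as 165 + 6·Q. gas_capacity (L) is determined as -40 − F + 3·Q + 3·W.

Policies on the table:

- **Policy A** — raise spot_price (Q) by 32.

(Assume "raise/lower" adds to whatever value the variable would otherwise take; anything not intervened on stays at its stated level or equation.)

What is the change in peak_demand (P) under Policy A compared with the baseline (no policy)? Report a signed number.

Baseline:
  F = 117
  Q = 148 − 117 = 31
  P = 165 + 6·31 = 351
Policy A (Q + 32):
  F = 117
  Q = 148 − 117 (+32 from intervention) = 63
  P = 165 + 6·63 = 543
Change in P: 543 − 351 = 192

192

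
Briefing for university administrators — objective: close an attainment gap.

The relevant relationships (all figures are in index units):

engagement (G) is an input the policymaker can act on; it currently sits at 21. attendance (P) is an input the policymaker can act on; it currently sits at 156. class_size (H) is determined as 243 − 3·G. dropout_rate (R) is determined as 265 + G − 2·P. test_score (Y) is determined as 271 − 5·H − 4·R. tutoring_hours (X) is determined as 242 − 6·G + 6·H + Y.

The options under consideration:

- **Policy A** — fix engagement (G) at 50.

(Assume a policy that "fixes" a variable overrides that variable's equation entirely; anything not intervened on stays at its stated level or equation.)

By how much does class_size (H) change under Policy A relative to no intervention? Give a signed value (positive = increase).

-87

Baseline:
  G = 21
  H = 243 − 3·21 = 180
Policy A (G := 50):
  G = 50
  H = 243 − 3·50 = 93
Change in H: 93 − 180 = -87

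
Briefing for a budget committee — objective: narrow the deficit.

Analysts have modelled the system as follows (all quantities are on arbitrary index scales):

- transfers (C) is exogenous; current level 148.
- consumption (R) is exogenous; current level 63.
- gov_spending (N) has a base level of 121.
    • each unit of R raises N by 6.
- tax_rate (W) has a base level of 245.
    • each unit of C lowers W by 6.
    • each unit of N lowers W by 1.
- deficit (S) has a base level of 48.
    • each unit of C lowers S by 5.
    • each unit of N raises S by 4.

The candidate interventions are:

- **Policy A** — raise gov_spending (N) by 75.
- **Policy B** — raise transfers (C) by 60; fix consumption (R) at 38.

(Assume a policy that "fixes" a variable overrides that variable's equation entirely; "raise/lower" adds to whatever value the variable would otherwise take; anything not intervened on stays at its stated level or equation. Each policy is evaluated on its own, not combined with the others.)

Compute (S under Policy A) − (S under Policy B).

Policy A (N + 75):
  C = 148
  R = 63
  N = 121 + 6·63 (+75 from intervention) = 574
  S = 48 − 5·148 + 4·574 = 1604
Policy B (C + 60, R := 38):
  C = 148 + 60 = 208
  R = 38
  N = 121 + 6·38 = 349
  S = 48 − 5·208 + 4·349 = 404
S: 1604 − 404 = 1200

1200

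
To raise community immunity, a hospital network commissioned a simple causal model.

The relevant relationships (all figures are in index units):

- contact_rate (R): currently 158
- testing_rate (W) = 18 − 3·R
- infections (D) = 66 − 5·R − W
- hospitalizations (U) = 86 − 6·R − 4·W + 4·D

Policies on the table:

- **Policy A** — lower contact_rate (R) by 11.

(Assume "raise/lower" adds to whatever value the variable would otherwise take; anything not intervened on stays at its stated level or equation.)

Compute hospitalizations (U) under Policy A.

Policy A (R − 11):
  R = 158 − 11 = 147
  W = 18 − 3·147 = -423
  D = 66 − 5·147 − (-423) = -246
  U = 86 − 6·147 − 4·(-423) + 4·(-246) = -88

-88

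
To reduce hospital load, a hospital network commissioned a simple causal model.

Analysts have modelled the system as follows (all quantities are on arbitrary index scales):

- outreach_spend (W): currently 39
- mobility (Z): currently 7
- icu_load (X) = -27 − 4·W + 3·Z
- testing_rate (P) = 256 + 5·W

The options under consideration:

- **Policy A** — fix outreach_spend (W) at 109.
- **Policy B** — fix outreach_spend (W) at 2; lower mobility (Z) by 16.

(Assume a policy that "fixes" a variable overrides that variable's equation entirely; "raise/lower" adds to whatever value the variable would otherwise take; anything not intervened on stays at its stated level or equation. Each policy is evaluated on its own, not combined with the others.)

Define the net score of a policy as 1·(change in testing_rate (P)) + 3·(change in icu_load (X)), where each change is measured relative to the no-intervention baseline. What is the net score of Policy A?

-490

Baseline:
  W = 39
  Z = 7
  X = -27 − 4·39 + 3·7 = -162
  P = 256 + 5·39 = 451
Policy A (W := 109):
  W = 109
  Z = 7
  X = -27 − 4·109 + 3·7 = -442
  P = 256 + 5·109 = 801
ΔP = 801 − 451 = 350; ΔX = -442 − (-162) = -280
Score = 1·350 + 3·(-280) = -490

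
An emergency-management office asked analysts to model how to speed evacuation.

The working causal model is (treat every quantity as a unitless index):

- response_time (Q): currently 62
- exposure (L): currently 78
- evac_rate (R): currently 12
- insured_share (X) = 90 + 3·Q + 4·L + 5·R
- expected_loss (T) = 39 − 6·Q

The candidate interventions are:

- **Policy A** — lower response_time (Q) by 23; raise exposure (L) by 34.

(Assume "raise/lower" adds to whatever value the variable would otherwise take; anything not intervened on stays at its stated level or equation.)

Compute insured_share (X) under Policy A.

715

Policy A (Q − 23, L + 34):
  Q = 62 − 23 = 39
  L = 78 + 34 = 112
  R = 12
  X = 90 + 3·39 + 4·112 + 5·12 = 715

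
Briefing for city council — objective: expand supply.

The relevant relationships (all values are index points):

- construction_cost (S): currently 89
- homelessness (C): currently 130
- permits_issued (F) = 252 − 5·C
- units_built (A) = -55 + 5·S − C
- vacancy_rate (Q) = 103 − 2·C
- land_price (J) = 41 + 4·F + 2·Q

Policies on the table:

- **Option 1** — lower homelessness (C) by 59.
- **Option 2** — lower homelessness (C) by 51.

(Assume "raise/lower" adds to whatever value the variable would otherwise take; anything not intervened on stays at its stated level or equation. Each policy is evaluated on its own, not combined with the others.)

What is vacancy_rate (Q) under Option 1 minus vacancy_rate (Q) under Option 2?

16

Option 1 (C − 59):
  C = 130 − 59 = 71
  Q = 103 − 2·71 = -39
Option 2 (C − 51):
  C = 130 − 51 = 79
  Q = 103 − 2·79 = -55
Q: -39 − (-55) = 16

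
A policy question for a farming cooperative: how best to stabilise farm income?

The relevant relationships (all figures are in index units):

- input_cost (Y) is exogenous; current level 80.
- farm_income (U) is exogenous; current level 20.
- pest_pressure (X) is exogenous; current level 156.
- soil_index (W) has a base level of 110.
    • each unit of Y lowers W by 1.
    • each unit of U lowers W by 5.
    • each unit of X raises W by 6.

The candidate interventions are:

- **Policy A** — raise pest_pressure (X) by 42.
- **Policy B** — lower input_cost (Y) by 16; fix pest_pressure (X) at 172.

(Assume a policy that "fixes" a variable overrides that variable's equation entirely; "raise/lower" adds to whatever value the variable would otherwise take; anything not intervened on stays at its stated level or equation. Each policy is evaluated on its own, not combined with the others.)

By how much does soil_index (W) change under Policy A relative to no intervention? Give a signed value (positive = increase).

Baseline:
  Y = 80
  U = 20
  X = 156
  W = 110 − 80 − 5·20 + 6·156 = 866
Policy A (X + 42):
  Y = 80
  U = 20
  X = 156 + 42 = 198
  W = 110 − 80 − 5·20 + 6·198 = 1118
Change in W: 1118 − 866 = 252

252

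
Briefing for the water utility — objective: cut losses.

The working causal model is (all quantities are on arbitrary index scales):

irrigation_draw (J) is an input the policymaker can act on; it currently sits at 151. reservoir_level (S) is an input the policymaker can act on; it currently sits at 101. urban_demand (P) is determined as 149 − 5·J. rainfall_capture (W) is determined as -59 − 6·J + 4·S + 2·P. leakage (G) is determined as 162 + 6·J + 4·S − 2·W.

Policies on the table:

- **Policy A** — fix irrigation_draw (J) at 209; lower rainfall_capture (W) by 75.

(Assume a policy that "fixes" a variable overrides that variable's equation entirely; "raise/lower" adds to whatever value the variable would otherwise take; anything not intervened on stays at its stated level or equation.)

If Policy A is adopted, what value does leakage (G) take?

7372

Policy A (J := 209, W − 75):
  J = 209
  S = 101
  P = 149 − 5·209 = -896
  W = -59 − 6·209 + 4·101 + 2·(-896) (−75 from intervention) = -2776
  G = 162 + 6·209 + 4·101 − 2·(-2776) = 7372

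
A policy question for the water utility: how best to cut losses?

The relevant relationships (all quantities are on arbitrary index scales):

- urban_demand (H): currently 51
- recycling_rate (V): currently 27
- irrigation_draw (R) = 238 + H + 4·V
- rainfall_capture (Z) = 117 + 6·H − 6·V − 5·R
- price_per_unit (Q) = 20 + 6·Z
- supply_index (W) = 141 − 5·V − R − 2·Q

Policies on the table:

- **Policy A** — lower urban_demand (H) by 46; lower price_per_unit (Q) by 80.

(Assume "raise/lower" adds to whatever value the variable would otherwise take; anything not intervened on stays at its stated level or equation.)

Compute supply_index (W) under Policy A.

Policy A (H − 46, Q − 80):
  H = 51 − 46 = 5
  V = 27
  R = 238 + 5 + 4·27 = 351
  Z = 117 + 6·5 − 6·27 − 5·351 = -1770
  Q = 20 + 6·(-1770) (−80 from intervention) = -10680
  W = 141 − 5·27 − 351 − 2·(-10680) = 21015

21015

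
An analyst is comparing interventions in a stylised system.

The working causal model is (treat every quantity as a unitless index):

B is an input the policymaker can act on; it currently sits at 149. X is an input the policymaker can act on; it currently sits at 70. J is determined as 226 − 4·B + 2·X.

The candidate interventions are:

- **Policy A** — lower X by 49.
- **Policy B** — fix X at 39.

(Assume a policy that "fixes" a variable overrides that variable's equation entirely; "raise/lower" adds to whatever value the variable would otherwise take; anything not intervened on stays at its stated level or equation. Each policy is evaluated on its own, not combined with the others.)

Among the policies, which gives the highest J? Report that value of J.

-292

Policy A (X − 49):
  B = 149
  X = 70 − 49 = 21
  J = 226 − 4·149 + 2·21 = -328
Policy B (X := 39):
  B = 149
  X = 39
  J = 226 − 4·149 + 2·39 = -292
Comparing — Policy A: J=-328, Policy B: J=-292. Highest is -292 (Policy B).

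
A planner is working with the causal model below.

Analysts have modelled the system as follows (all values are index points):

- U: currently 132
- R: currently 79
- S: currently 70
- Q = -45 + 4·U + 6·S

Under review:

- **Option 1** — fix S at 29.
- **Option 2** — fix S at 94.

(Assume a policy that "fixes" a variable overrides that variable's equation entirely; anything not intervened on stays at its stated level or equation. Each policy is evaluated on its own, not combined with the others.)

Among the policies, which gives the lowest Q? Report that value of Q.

657

Option 1 (S := 29):
  U = 132
  S = 29
  Q = -45 + 4·132 + 6·29 = 657
Option 2 (S := 94):
  U = 132
  S = 94
  Q = -45 + 4·132 + 6·94 = 1047
Comparing — Option 1: Q=657, Option 2: Q=1047. Lowest is 657 (Option 1).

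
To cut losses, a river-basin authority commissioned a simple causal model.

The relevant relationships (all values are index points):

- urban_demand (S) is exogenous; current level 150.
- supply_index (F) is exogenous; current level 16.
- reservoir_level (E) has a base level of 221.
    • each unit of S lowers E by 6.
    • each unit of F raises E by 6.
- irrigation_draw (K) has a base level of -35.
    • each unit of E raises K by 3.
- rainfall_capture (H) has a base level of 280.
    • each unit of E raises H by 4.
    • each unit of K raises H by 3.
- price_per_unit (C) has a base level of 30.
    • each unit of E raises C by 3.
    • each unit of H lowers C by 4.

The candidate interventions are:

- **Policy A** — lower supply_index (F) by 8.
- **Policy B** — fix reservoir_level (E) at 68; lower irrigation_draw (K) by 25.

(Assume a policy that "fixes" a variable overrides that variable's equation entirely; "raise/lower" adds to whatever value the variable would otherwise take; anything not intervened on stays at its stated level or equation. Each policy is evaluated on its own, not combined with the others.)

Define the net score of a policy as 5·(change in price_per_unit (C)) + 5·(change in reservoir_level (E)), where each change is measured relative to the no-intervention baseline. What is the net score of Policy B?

Baseline:
  S = 150
  F = 16
  E = 221 − 6·150 + 6·16 = -583
  K = -35 + 3·(-583) = -1784
  H = 280 + 4·(-583) + 3·(-1784) = -7404
  C = 30 + 3·(-583) − 4·(-7404) = 27897
Policy B (E := 68, K − 25):
  S = 150
  F = 16
  E = 68
  K = -35 + 3·68 (−25 from intervention) = 144
  H = 280 + 4·68 + 3·144 = 984
  C = 30 + 3·68 − 4·984 = -3702
ΔC = -3702 − 27897 = -31599; ΔE = 68 − (-583) = 651
Score = 5·(-31599) + 5·651 = -154740

-154740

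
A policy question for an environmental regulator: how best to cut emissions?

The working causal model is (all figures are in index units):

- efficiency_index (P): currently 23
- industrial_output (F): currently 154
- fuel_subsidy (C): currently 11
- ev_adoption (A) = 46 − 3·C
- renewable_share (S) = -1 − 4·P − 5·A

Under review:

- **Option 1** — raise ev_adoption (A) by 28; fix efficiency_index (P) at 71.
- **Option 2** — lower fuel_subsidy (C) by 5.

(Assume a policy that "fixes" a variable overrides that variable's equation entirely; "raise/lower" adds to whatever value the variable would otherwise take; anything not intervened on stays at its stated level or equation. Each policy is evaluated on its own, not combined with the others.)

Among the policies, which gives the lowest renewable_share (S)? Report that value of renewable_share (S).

-490

Option 1 (A + 28, P := 71):
  P = 71
  C = 11
  A = 46 − 3·11 (+28 from intervention) = 41
  S = -1 − 4·71 − 5·41 = -490
Option 2 (C − 5):
  P = 23
  C = 11 − 5 = 6
  A = 46 − 3·6 = 28
  S = -1 − 4·23 − 5·28 = -233
Comparing — Option 1: S=-490, Option 2: S=-233. Lowest is -490 (Option 1).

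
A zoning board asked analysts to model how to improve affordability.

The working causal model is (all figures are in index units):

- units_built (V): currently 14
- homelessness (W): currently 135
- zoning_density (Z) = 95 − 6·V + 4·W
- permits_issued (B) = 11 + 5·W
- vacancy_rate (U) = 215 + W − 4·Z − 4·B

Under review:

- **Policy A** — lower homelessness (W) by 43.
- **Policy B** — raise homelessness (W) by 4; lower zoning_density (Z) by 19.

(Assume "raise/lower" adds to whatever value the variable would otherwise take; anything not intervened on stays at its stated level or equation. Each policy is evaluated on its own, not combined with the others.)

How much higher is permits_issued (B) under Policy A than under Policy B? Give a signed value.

Policy A (W − 43):
  W = 135 − 43 = 92
  B = 11 + 5·92 = 471
Policy B (W + 4, Z − 19):
  W = 135 + 4 = 139
  B = 11 + 5·139 = 706
B: 471 − 706 = -235

-235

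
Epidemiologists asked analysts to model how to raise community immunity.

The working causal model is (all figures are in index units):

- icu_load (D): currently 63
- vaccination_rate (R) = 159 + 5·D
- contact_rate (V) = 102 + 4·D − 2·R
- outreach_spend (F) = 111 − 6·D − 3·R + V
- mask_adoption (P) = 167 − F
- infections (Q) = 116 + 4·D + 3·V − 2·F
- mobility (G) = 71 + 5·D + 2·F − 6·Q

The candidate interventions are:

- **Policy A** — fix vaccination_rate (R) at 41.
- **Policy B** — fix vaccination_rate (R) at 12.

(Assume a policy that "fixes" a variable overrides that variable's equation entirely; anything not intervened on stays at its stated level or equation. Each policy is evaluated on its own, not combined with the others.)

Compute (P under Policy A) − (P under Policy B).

145

Policy A (R := 41):
  D = 63
  R = 41
  V = 102 + 4·63 − 2·41 = 272
  F = 111 − 6·63 − 3·41 + 272 = -118
  P = 167 − (-118) = 285
Policy B (R := 12):
  D = 63
  R = 12
  V = 102 + 4·63 − 2·12 = 330
  F = 111 − 6·63 − 3·12 + 330 = 27
  P = 167 − 27 = 140
P: 285 − 140 = 145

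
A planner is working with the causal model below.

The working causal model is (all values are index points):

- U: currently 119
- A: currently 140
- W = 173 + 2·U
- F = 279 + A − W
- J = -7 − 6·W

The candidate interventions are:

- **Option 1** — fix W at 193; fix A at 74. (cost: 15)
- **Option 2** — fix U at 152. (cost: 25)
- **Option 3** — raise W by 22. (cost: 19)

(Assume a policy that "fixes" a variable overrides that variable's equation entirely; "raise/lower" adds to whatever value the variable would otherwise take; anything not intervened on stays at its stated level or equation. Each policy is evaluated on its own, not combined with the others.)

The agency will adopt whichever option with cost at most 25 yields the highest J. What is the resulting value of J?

Option 1 (W := 193, A := 74):
  U = 119
  W = 193
  J = -7 − 6·193 = -1165
Option 2 (U := 152):
  U = 152
  W = 173 + 2·152 = 477
  J = -7 − 6·477 = -2869
Option 3 (W + 22):
  U = 119
  W = 173 + 2·119 (+22 from intervention) = 433
  J = -7 − 6·433 = -2605
Comparing — Option 1: J=-1165, Option 2: J=-2869, Option 3: J=-2605. Highest is -1165 (Option 1).

-1165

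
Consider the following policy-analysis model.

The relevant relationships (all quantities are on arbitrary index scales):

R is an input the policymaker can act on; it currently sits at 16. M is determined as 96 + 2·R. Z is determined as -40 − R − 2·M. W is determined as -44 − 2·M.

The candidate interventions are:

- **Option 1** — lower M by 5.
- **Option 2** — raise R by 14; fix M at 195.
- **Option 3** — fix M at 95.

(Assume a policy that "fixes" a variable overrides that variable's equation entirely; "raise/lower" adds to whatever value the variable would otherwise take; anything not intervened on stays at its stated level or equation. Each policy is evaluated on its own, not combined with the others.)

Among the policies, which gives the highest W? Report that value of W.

-234

Option 1 (M − 5):
  R = 16
  M = 96 + 2·16 (−5 from intervention) = 123
  W = -44 − 2·123 = -290
Option 2 (R + 14, M := 195):
  R = 16 + 14 = 30
  M = 195
  W = -44 − 2·195 = -434
Option 3 (M := 95):
  R = 16
  M = 95
  W = -44 − 2·95 = -234
Comparing — Option 1: W=-290, Option 2: W=-434, Option 3: W=-234. Highest is -234 (Option 3).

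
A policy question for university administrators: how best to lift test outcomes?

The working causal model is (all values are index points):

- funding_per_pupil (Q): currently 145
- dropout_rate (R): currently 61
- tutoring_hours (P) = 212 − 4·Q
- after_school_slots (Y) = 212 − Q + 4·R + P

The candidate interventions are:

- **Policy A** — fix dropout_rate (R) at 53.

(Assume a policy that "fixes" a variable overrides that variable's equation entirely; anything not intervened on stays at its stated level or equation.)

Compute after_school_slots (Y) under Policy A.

-89

Policy A (R := 53):
  Q = 145
  R = 53
  P = 212 − 4·145 = -368
  Y = 212 − 145 + 4·53 + (-368) = -89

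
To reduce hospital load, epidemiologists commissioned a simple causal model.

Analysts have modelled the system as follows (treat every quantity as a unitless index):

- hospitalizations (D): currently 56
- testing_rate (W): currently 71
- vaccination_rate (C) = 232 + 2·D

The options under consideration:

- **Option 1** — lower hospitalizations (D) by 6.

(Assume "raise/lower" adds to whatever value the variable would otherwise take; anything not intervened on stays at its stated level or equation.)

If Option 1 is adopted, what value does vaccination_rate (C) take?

332

Option 1 (D − 6):
  D = 56 − 6 = 50
  C = 232 + 2·50 = 332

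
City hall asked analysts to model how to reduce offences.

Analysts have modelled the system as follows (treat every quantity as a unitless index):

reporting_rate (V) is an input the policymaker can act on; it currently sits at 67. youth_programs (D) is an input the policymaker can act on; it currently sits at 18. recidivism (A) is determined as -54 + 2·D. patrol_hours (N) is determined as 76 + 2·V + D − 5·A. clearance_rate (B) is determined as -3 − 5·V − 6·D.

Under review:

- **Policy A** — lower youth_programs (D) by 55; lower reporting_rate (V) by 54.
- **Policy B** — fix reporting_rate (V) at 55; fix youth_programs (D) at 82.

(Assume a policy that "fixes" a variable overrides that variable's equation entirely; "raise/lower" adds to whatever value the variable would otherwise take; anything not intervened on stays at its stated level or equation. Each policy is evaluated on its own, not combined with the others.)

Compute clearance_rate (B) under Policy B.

Policy B (V := 55, D := 82):
  V = 55
  D = 82
  B = -3 − 5·55 − 6·82 = -770

-770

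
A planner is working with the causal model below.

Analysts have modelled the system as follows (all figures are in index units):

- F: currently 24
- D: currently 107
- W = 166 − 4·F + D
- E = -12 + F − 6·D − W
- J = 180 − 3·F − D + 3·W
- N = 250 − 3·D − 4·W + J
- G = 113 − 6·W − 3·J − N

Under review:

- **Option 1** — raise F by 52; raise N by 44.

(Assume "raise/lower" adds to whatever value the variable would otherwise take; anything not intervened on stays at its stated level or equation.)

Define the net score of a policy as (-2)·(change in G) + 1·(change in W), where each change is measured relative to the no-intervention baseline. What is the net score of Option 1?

-7192

Baseline:
  F = 24
  D = 107
  W = 166 − 4·24 + 107 = 177
  J = 180 − 3·24 − 107 + 3·177 = 532
  N = 250 − 3·107 − 4·177 + 532 = -247
  G = 113 − 6·177 − 3·532 − (-247) = -2298
Option 1 (F + 52, N + 44):
  F = 24 + 52 = 76
  D = 107
  W = 166 − 4·76 + 107 = -31
  J = 180 − 3·76 − 107 + 3·(-31) = -248
  N = 250 − 3·107 − 4·(-31) + (-248) (+44 from intervention) = -151
  G = 113 − 6·(-31) − 3·(-248) − (-151) = 1194
ΔG = 1194 − (-2298) = 3492; ΔW = -31 − 177 = -208
Score = (-2)·3492 + 1·(-208) = -7192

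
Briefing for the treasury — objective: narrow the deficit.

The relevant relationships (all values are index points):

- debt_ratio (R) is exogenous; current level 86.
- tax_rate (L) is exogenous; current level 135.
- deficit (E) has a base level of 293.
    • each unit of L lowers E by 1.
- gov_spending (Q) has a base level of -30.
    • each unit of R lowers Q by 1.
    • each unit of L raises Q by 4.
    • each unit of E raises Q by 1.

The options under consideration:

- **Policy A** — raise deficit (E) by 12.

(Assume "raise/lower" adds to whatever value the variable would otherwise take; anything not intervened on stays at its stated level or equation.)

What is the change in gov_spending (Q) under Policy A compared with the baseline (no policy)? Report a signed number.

Baseline:
  R = 86
  L = 135
  E = 293 − 135 = 158
  Q = -30 − 86 + 4·135 + 158 = 582
Policy A (E + 12):
  R = 86
  L = 135
  E = 293 − 135 (+12 from intervention) = 170
  Q = -30 − 86 + 4·135 + 170 = 594
Change in Q: 594 − 582 = 12

12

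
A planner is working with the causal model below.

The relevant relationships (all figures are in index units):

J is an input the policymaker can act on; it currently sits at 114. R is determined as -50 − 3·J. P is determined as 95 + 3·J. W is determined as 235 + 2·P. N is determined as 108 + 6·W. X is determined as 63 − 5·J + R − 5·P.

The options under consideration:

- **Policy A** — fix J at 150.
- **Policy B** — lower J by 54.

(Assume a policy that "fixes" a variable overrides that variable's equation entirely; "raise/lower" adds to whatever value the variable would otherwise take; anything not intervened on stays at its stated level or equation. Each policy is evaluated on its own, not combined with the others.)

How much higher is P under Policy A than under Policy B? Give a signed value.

270

Policy A (J := 150):
  J = 150
  P = 95 + 3·150 = 545
Policy B (J − 54):
  J = 114 − 54 = 60
  P = 95 + 3·60 = 275
P: 545 − 275 = 270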